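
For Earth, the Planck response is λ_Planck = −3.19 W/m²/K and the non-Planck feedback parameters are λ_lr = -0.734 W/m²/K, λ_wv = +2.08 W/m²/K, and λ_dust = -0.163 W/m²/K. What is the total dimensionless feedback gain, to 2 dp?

Convert to gains: g_lr = -0.734/3.19 = -0.2301; g_wv = 2.08/3.19 = 0.652; g_dust = -0.163/3.19 = -0.0511.
Total gain g = 0.3708.

0.37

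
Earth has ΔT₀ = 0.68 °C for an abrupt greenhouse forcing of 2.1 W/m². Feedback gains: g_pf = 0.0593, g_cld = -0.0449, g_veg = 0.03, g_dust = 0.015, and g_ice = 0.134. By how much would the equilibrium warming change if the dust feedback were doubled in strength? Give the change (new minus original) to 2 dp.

0.02 °C

Original: g = 0.1934, ΔT = 0.68/(1−0.1934) = 0.8430 °C.
With doubled dust: g' = 0.2084, ΔT' = 0.68/(1−0.2084) = 0.8590 °C.
Change = 0.8590 − 0.8430 = 0.02 °C.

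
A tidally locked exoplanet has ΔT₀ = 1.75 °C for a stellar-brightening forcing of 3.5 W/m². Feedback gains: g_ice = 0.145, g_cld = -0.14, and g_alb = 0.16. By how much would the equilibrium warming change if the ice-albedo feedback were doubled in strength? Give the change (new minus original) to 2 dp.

0.44 °C

Original: g = 0.165, ΔT = 1.75/(1−0.165) = 2.0958 °C.
With doubled ice-albedo: g' = 0.31, ΔT' = 1.75/(1−0.31) = 2.5362 °C.
Change = 2.5362 − 2.0958 = 0.44 °C.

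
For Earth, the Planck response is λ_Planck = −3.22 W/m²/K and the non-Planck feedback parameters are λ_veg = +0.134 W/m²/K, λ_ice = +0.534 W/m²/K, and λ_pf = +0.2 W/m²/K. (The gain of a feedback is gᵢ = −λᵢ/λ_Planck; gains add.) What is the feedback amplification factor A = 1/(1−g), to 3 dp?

Convert to gains: g_veg = 0.134/3.22 = 0.04161; g_ice = 0.534/3.22 = 0.1658; g_pf = 0.2/3.22 = 0.06211.
Total gain g = 0.26952.
A = 1/(1 − 0.26952) = 1.369.

1.369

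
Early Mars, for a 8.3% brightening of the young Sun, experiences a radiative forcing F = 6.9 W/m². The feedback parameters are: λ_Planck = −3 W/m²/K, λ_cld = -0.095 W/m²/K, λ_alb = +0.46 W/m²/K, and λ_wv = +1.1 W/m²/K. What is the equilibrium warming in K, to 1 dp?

4.5 K

Net feedback parameter λ = (−3) + (-0.095) + (+0.46) + (+1.1) = -1.535 W/m²/K.
ΔT = −F/λ = −6.9/(-1.535) = 4.5 K.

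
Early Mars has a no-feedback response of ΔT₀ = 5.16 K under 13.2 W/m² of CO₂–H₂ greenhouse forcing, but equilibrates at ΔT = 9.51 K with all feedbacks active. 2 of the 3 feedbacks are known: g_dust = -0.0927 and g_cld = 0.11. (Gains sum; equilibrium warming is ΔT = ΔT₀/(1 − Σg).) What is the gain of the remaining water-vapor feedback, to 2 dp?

Amplification A = ΔT/ΔT₀ = 9.51/5.16 = 1.843.
Total gain g = 1 − 1/A = 1 − 1/1.843 = 0.4574.
Known gains sum to -0.0927 + 0.11 = 0.0173.
g_wv = 0.4574 − 0.0173 = 0.44.

0.44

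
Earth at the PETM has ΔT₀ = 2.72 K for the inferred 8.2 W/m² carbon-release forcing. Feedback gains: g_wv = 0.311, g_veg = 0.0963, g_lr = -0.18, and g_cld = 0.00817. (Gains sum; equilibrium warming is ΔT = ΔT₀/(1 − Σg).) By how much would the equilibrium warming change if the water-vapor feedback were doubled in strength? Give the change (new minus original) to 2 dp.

Original: g = 0.23547, ΔT = 2.72/(1−0.23547) = 3.5577 K.
With doubled water-vapor: g' = 0.54647, ΔT' = 2.72/(1−0.54647) = 5.9974 K.
Change = 5.9974 − 3.5577 = 2.44 K.

2.44 K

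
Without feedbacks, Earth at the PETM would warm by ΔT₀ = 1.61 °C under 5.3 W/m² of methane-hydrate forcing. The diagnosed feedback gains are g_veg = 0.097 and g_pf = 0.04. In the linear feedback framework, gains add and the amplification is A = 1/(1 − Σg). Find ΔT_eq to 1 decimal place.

1.9 °C

Total gain g = 0.097 + 0.04 = 0.137.
Amplification A = 1/(1 − 0.137) = 1.159.
ΔT = 1.61 × 1.159 = 1.9 °C.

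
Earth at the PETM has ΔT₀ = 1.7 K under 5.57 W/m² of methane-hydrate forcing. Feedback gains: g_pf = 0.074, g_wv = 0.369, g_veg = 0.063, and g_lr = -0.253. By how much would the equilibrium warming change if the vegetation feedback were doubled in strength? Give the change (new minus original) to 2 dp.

0.21 K

Original: g = 0.253, ΔT = 1.7/(1−0.253) = 2.2758 K.
With doubled vegetation: g' = 0.316, ΔT' = 1.7/(1−0.316) = 2.4854 K.
Change = 2.4854 − 2.2758 = 0.21 K.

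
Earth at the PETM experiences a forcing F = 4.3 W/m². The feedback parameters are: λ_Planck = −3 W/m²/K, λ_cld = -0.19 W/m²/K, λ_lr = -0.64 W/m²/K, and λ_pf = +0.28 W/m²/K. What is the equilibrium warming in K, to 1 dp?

Net feedback parameter λ = (−3) + (-0.19) + (-0.64) + (+0.28) = -3.55 W/m²/K.
ΔT = −F/λ = −4.3/(-3.55) = 1.2 K.

1.2 K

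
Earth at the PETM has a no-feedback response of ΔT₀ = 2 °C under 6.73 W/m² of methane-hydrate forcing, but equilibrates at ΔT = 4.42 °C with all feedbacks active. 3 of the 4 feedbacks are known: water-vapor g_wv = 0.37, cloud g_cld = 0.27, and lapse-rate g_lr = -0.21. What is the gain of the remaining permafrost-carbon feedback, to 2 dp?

0.12

Amplification A = ΔT/ΔT₀ = 4.42/2 = 2.21.
Total gain g = 1 − 1/A = 1 − 1/2.21 = 0.5475.
Known gains sum to 0.37 + 0.27 − 0.21 = 0.43.
g_pf = 0.5475 − 0.43 = 0.12.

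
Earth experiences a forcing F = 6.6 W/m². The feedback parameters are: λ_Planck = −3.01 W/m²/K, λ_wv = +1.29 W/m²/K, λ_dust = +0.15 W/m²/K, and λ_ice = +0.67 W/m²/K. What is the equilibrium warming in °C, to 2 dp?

7.33 °C

Net feedback parameter λ = (−3.01) + (+1.29) + (+0.15) + (+0.67) = -0.9 W/m²/K.
ΔT = −F/λ = −6.6/(-0.9) = 7.33 °C.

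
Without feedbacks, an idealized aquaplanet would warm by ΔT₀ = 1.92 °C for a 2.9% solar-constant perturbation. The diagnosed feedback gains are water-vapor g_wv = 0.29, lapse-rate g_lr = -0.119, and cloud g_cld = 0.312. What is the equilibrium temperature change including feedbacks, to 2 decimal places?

Total gain g = 0.29 − 0.119 + 0.312 = 0.483.
Amplification A = 1/(1 − 0.483) = 1.934.
ΔT = 1.92 × 1.934 = 3.71 °C.

3.71 °C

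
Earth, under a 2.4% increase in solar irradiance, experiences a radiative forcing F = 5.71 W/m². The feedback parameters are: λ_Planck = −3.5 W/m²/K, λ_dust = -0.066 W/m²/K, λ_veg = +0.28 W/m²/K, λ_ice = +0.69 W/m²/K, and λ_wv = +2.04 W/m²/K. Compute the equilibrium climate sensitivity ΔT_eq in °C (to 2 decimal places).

10.27 °C

Net feedback parameter λ = (−3.5) + (-0.066) + (+0.28) + (+0.69) + (+2.04) = -0.556 W/m²/K.
ΔT = −F/λ = −5.71/(-0.556) = 10.27 °C.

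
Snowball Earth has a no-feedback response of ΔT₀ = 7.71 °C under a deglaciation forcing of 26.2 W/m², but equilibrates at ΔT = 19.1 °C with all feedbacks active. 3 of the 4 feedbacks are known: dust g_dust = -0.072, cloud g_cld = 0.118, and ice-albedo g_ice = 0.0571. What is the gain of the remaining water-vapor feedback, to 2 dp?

Amplification A = ΔT/ΔT₀ = 19.1/7.71 = 2.477.
Total gain g = 1 − 1/A = 1 − 1/2.477 = 0.5963.
Known gains sum to -0.072 + 0.118 + 0.0571 = 0.1031.
g_wv = 0.5963 − 0.1031 = 0.49.

0.49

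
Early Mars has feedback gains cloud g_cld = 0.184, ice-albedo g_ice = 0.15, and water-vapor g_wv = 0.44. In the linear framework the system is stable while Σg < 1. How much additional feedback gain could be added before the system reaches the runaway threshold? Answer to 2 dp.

Current total gain = 0.184 + 0.15 + 0.44 = 0.774.
Margin to runaway = 1 − 0.774 = 0.23.

0.23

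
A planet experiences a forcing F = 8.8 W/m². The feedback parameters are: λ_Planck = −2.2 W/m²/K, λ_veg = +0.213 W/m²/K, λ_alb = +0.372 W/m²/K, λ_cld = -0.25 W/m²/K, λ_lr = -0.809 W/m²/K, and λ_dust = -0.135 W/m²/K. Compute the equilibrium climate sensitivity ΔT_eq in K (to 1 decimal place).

3.1 K

Net feedback parameter λ = (−2.2) + (+0.213) + (+0.372) + (-0.25) + (-0.809) + (-0.135) = -2.809 W/m²/K.
ΔT = −F/λ = −8.8/(-2.809) = 3.1 K.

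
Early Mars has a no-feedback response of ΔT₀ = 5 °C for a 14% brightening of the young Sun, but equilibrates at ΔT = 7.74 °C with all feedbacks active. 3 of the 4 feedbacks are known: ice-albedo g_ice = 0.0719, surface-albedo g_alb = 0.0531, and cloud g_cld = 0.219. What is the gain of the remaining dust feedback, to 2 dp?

Amplification A = ΔT/ΔT₀ = 7.74/5 = 1.548.
Total gain g = 1 − 1/A = 1 − 1/1.548 = 0.354.
Known gains sum to 0.0719 + 0.0531 + 0.219 = 0.344.
g_dust = 0.354 − 0.344 = 0.01.

0.01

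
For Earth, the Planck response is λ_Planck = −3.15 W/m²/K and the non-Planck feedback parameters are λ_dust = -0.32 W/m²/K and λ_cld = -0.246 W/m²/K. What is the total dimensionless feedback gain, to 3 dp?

-0.180

Convert to gains: g_dust = -0.32/3.15 = -0.1016; g_cld = -0.246/3.15 = -0.0781.
Total gain g = -0.1797.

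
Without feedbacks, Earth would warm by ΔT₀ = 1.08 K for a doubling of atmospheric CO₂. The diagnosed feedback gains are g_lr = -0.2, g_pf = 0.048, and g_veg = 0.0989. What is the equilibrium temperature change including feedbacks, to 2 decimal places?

Total gain g = -0.2 + 0.048 + 0.0989 = -0.0531.
Amplification A = 1/(1 + 0.0531) = 0.9496.
ΔT = 1.08 × 0.9496 = 1.03 K.

1.03 K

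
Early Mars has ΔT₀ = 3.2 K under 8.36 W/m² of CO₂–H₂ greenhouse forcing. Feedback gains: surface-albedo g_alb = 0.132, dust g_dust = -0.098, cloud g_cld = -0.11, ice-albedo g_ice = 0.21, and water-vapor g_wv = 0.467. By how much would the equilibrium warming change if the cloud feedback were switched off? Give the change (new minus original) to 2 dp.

3.05 K

Original: g = 0.601, ΔT = 3.2/(1−0.601) = 8.0201 K.
Without cloud: g' = 0.711, ΔT' = 3.2/(1−0.711) = 11.0727 K.
Change = 11.0727 − 8.0201 = 3.05 K.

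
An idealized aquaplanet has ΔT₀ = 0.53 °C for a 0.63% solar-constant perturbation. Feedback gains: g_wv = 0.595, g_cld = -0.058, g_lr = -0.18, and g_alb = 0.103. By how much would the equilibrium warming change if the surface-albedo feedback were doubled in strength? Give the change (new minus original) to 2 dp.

0.23 °C

Original: g = 0.46, ΔT = 0.53/(1−0.46) = 0.9815 °C.
With doubled surface-albedo: g' = 0.563, ΔT' = 0.53/(1−0.563) = 1.2128 °C.
Change = 1.2128 − 0.9815 = 0.23 °C.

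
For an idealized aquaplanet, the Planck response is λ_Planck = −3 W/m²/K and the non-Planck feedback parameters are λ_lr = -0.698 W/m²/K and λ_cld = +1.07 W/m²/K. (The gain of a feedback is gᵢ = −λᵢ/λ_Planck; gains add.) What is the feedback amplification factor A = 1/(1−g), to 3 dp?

1.142

Convert to gains: g_lr = -0.698/3 = -0.2327; g_cld = 1.07/3 = 0.3567.
Total gain g = 0.124.
A = 1/(1 − 0.124) = 1.142.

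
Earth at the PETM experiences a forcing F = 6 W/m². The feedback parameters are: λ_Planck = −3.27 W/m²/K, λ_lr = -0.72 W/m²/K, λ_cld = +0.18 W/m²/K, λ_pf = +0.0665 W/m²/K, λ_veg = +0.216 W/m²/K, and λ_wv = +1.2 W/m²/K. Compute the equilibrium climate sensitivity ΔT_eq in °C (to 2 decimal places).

2.58 °C

Net feedback parameter λ = (−3.27) + (-0.72) + (+0.18) + (+0.0665) + (+0.216) + (+1.2) = -2.3275 W/m²/K.
ΔT = −F/λ = −6/(-2.3275) = 2.58 °C.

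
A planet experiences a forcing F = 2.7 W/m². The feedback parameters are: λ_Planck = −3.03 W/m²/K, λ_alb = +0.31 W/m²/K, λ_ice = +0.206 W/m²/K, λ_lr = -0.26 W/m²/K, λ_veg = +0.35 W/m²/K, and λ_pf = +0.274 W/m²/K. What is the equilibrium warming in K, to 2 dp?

1.26 K

Net feedback parameter λ = (−3.03) + (+0.31) + (+0.206) + (-0.26) + (+0.35) + (+0.274) = -2.15 W/m²/K.
ΔT = −F/λ = −2.7/(-2.15) = 1.26 K.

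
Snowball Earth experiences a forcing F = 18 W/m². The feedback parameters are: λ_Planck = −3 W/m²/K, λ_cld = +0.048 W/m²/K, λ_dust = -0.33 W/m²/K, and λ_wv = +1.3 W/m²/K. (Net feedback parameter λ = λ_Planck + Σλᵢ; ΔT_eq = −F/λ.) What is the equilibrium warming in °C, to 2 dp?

Net feedback parameter λ = (−3) + (+0.048) + (-0.33) + (+1.3) = -1.982 W/m²/K.
ΔT = −F/λ = −18/(-1.982) = 9.08 °C.

9.08 °C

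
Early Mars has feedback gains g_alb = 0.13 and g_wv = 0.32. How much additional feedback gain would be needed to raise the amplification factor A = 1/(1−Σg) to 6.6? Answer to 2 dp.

Current total gain = 0.45.
Target gain for A = 6.6: g* = 1 − 1/6.6 = 0.8485.
Additional gain needed = 0.8485 − 0.45 = 0.40.

0.40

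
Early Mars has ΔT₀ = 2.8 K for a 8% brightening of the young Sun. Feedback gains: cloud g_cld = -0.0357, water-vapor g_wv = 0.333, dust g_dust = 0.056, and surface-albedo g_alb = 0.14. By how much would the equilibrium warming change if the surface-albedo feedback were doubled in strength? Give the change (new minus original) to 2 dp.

Original: g = 0.4933, ΔT = 2.8/(1−0.4933) = 5.5260 K.
With doubled surface-albedo: g' = 0.6333, ΔT' = 2.8/(1−0.6333) = 7.6357 K.
Change = 7.6357 − 5.5260 = 2.11 K.

2.11 K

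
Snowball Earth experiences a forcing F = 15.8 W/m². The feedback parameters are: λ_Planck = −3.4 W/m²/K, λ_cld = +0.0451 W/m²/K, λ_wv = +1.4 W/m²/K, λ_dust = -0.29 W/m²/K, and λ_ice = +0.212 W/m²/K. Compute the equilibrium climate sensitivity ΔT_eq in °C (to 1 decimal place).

7.8 °C

Net feedback parameter λ = (−3.4) + (+0.0451) + (+1.4) + (-0.29) + (+0.212) = -2.0329 W/m²/K.
ΔT = −F/λ = −15.8/(-2.0329) = 7.8 °C.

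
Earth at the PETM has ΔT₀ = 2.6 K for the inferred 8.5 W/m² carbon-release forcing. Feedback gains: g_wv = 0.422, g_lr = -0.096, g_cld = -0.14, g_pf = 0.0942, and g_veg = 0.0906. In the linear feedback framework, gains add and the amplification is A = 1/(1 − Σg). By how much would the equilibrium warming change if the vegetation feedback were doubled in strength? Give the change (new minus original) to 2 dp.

Original: g = 0.3708, ΔT = 2.6/(1−0.3708) = 4.1322 K.
With doubled vegetation: g' = 0.4614, ΔT' = 2.6/(1−0.4614) = 4.8273 K.
Change = 4.8273 − 4.1322 = 0.70 K.

0.70 K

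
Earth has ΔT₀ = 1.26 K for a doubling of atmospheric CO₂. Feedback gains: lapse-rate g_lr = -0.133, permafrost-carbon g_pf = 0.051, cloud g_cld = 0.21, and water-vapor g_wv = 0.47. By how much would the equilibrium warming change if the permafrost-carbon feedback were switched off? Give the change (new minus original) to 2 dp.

-0.35 K

Original: g = 0.598, ΔT = 1.26/(1−0.598) = 3.1343 K.
Without permafrost-carbon: g' = 0.547, ΔT' = 1.26/(1−0.547) = 2.7815 K.
Change = 2.7815 − 3.1343 = -0.35 K.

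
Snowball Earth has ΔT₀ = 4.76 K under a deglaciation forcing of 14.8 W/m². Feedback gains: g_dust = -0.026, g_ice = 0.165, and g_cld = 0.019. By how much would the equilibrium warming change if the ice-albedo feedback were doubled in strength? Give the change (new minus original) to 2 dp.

Original: g = 0.158, ΔT = 4.76/(1−0.158) = 5.6532 K.
With doubled ice-albedo: g' = 0.323, ΔT' = 4.76/(1−0.323) = 7.0310 K.
Change = 7.0310 − 5.6532 = 1.38 K.

1.38 K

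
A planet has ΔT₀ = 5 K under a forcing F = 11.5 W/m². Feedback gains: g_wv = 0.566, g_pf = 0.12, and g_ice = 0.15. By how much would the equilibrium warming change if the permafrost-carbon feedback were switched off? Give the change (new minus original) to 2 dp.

-12.88 K

Original: g = 0.836, ΔT = 5/(1−0.836) = 30.4878 K.
Without permafrost-carbon: g' = 0.716, ΔT' = 5/(1−0.716) = 17.6056 K.
Change = 17.6056 − 30.4878 = -12.88 K.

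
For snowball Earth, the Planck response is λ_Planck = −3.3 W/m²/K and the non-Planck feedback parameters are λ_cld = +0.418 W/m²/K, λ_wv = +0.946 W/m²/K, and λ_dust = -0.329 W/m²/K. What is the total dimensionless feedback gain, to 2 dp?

Convert to gains: g_cld = 0.418/3.3 = 0.1267; g_wv = 0.946/3.3 = 0.2867; g_dust = -0.329/3.3 = -0.0997.
Total gain g = 0.3137.

0.31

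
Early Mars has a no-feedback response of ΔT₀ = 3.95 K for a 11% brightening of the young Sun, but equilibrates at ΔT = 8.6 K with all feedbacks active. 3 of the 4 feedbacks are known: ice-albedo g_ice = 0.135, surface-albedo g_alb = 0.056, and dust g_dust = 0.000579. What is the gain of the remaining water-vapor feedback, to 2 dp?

0.35

Amplification A = ΔT/ΔT₀ = 8.6/3.95 = 2.177.
Total gain g = 1 − 1/A = 1 − 1/2.177 = 0.5407.
Known gains sum to 0.135 + 0.056 + 0.000579 = 0.191579.
g_wv = 0.5407 − 0.191579 = 0.35.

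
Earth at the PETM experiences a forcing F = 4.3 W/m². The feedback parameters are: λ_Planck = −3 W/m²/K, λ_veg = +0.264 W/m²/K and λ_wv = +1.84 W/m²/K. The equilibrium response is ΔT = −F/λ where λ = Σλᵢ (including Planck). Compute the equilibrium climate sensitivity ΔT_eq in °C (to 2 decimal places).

4.80 °C

Net feedback parameter λ = (−3) + (+0.264) + (+1.84) = -0.896 W/m²/K.
ΔT = −F/λ = −4.3/(-0.896) = 4.80 °C.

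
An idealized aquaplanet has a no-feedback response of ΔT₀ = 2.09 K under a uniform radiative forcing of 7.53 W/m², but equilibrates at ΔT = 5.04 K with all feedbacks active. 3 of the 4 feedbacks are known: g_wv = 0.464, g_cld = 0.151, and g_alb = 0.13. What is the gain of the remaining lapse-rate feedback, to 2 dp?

-0.16

Amplification A = ΔT/ΔT₀ = 5.04/2.09 = 2.411.
Total gain g = 1 − 1/A = 1 − 1/2.411 = 0.5852.
Known gains sum to 0.464 + 0.151 + 0.13 = 0.745.
g_lr = 0.5852 − 0.745 = -0.16.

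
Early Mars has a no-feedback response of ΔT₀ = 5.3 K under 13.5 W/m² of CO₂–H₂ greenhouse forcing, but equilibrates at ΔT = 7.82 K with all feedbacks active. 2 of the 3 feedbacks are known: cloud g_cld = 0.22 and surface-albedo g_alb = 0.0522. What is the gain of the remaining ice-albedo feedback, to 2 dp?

0.05

Amplification A = ΔT/ΔT₀ = 7.82/5.3 = 1.475.
Total gain g = 1 − 1/A = 1 − 1/1.475 = 0.322.
Known gains sum to 0.22 + 0.0522 = 0.2722.
g_ice = 0.322 − 0.2722 = 0.05.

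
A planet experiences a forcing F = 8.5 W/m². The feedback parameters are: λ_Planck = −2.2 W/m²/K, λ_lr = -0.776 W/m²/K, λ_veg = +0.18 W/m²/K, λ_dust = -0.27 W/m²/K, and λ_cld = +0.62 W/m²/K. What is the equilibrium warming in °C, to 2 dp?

Net feedback parameter λ = (−2.2) + (-0.776) + (+0.18) + (-0.27) + (+0.62) = -2.446 W/m²/K.
ΔT = −F/λ = −8.5/(-2.446) = 3.48 °C.

3.48 °C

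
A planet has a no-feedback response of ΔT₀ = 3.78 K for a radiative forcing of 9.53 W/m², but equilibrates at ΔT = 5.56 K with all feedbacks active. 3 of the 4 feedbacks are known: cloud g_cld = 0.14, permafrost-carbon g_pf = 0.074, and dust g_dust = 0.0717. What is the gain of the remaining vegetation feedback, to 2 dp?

0.03

Amplification A = ΔT/ΔT₀ = 5.56/3.78 = 1.471.
Total gain g = 1 − 1/A = 1 − 1/1.471 = 0.3202.
Known gains sum to 0.14 + 0.074 + 0.0717 = 0.2857.
g_veg = 0.3202 − 0.2857 = 0.03.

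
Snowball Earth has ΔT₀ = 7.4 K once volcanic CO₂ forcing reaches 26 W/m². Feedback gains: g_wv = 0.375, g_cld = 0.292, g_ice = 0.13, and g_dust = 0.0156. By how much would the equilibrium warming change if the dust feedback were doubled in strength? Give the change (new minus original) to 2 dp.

3.59 K

Original: g = 0.8126, ΔT = 7.4/(1−0.8126) = 39.4877 K.
With doubled dust: g' = 0.8282, ΔT' = 7.4/(1−0.8282) = 43.0733 K.
Change = 43.0733 − 39.4877 = 3.59 K.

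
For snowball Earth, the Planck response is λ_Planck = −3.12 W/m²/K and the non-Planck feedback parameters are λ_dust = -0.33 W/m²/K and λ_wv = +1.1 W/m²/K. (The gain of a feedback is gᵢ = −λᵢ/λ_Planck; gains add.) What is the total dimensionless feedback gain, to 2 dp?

Convert to gains: g_dust = -0.33/3.12 = -0.1058; g_wv = 1.1/3.12 = 0.3526.
Total gain g = 0.2468.

0.25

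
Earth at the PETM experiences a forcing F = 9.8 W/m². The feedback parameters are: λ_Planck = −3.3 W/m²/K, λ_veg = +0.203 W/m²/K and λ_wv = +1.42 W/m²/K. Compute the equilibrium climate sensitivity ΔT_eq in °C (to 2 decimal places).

Net feedback parameter λ = (−3.3) + (+0.203) + (+1.42) = -1.677 W/m²/K.
ΔT = −F/λ = −9.8/(-1.677) = 5.84 °C.

5.84 °C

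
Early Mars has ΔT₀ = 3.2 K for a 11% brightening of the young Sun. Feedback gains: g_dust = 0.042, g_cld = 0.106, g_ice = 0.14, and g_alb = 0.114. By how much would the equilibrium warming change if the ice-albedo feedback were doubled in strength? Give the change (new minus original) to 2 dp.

Original: g = 0.402, ΔT = 3.2/(1−0.402) = 5.3512 K.
With doubled ice-albedo: g' = 0.542, ΔT' = 3.2/(1−0.542) = 6.9869 K.
Change = 6.9869 − 5.3512 = 1.64 K.

1.64 K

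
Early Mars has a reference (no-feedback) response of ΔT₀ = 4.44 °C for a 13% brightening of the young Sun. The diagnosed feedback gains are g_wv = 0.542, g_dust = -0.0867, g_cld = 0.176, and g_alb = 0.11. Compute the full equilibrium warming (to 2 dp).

17.16 °C

Total gain g = 0.542 − 0.0867 + 0.176 + 0.11 = 0.7413.
Amplification A = 1/(1 − 0.7413) = 3.865.
ΔT = 4.44 × 3.865 = 17.16 °C.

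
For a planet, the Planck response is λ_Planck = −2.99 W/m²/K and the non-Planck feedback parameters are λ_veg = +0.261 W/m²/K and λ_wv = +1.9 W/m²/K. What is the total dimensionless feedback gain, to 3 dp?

0.723

Convert to gains: g_veg = 0.261/2.99 = 0.08729; g_wv = 1.9/2.99 = 0.6355.
Total gain g = 0.72279.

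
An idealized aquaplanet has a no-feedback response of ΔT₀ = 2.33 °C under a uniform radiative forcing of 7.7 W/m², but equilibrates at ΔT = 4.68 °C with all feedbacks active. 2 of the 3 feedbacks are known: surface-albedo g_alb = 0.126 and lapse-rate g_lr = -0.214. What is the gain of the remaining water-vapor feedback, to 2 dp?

0.59

Amplification A = ΔT/ΔT₀ = 4.68/2.33 = 2.009.
Total gain g = 1 − 1/A = 1 − 1/2.009 = 0.5022.
Known gains sum to 0.126 − 0.214 = -0.088.
g_wv = 0.5022 + 0.088 = 0.59.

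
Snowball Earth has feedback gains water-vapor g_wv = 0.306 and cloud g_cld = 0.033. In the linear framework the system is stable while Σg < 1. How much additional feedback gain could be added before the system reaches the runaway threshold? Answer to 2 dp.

Current total gain = 0.306 + 0.033 = 0.339.
Margin to runaway = 1 − 0.339 = 0.66.

0.66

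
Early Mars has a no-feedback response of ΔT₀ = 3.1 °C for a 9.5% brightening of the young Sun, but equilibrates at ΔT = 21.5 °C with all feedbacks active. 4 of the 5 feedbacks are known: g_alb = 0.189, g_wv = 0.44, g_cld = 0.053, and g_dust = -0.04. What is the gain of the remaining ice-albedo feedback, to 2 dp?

0.21

Amplification A = ΔT/ΔT₀ = 21.5/3.1 = 6.935.
Total gain g = 1 − 1/A = 1 − 1/6.935 = 0.8558.
Known gains sum to 0.189 + 0.44 + 0.053 − 0.04 = 0.642.
g_ice = 0.8558 − 0.642 = 0.21.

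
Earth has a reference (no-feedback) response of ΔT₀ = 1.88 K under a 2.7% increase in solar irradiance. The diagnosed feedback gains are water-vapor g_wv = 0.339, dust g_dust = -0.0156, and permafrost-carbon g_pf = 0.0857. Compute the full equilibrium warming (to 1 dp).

3.2 K

Total gain g = 0.339 − 0.0156 + 0.0857 = 0.4091.
Amplification A = 1/(1 − 0.4091) = 1.692.
ΔT = 1.88 × 1.692 = 3.2 K.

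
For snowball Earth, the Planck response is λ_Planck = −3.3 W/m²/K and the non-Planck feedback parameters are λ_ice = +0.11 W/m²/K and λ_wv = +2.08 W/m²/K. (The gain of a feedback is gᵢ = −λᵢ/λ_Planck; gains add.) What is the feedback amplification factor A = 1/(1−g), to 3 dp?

Convert to gains: g_ice = 0.11/3.3 = 0.03333; g_wv = 2.08/3.3 = 0.6303.
Total gain g = 0.66363.
A = 1/(1 − 0.66363) = 2.973.

2.973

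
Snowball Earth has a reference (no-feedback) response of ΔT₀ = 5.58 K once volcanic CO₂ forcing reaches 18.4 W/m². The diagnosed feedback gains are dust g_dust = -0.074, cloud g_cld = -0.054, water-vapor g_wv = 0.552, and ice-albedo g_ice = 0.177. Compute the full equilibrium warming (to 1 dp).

14.0 K

Total gain g = -0.074 − 0.054 + 0.552 + 0.177 = 0.601.
Amplification A = 1/(1 − 0.601) = 2.506.
ΔT = 5.58 × 2.506 = 14.0 K.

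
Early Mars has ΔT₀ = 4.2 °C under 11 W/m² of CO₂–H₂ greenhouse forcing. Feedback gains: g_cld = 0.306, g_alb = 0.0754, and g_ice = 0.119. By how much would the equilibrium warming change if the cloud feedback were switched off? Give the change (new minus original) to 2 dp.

-3.19 °C

Original: g = 0.5004, ΔT = 4.2/(1−0.5004) = 8.4067 °C.
Without cloud: g' = 0.1944, ΔT' = 4.2/(1−0.1944) = 5.2135 °C.
Change = 5.2135 − 8.4067 = -3.19 °C.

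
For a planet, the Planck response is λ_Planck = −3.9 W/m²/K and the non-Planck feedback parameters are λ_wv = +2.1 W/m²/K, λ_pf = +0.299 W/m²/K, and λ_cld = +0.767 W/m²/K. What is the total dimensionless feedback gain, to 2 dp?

Convert to gains: g_wv = 2.1/3.9 = 0.5385; g_pf = 0.299/3.9 = 0.07667; g_cld = 0.767/3.9 = 0.1967.
Total gain g = 0.81187.

0.81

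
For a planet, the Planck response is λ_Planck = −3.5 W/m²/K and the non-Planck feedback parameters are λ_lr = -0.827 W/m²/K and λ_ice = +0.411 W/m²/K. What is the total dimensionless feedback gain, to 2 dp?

-0.12

Convert to gains: g_lr = -0.827/3.5 = -0.2363; g_ice = 0.411/3.5 = 0.1174.
Total gain g = -0.1189.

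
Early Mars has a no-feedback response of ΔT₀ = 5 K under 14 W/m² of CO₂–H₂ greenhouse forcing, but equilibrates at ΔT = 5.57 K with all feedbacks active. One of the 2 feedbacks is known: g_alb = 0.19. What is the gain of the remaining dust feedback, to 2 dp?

-0.09

Amplification A = ΔT/ΔT₀ = 5.57/5 = 1.114.
Total gain g = 1 − 1/A = 1 − 1/1.114 = 0.1023.
The known gain is 0.19.
g_dust = 0.1023 − 0.19 = -0.09.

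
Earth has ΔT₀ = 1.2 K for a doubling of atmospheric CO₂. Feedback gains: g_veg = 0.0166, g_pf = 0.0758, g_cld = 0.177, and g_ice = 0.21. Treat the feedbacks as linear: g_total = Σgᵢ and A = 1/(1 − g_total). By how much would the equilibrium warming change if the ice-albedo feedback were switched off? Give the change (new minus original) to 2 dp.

-0.66 K

Original: g = 0.4794, ΔT = 1.2/(1−0.4794) = 2.3050 K.
Without ice-albedo: g' = 0.2694, ΔT' = 1.2/(1−0.2694) = 1.6425 K.
Change = 1.6425 − 2.3050 = -0.66 K.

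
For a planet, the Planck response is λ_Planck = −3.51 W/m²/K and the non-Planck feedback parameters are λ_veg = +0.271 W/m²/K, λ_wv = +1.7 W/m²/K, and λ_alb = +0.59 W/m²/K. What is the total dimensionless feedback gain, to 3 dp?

0.730

Convert to gains: g_veg = 0.271/3.51 = 0.07721; g_wv = 1.7/3.51 = 0.4843; g_alb = 0.59/3.51 = 0.1681.
Total gain g = 0.72961.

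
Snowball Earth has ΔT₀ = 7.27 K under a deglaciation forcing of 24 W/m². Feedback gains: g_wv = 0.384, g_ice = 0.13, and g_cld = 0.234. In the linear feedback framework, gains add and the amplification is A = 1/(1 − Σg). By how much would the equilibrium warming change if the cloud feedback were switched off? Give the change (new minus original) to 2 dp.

-13.89 K

Original: g = 0.748, ΔT = 7.27/(1−0.748) = 28.8492 K.
Without cloud: g' = 0.514, ΔT' = 7.27/(1−0.514) = 14.9588 K.
Change = 14.9588 − 28.8492 = -13.89 K.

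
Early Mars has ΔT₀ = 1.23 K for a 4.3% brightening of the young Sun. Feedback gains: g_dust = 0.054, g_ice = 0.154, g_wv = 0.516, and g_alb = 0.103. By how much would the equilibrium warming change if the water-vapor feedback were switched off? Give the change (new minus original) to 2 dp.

Original: g = 0.827, ΔT = 1.23/(1−0.827) = 7.1098 K.
Without water-vapor: g' = 0.311, ΔT' = 1.23/(1−0.311) = 1.7852 K.
Change = 1.7852 − 7.1098 = -5.32 K.

-5.32 K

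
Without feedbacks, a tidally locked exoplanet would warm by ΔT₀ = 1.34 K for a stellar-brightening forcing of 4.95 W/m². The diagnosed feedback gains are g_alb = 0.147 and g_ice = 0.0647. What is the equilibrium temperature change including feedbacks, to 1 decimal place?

1.7 K

Total gain g = 0.147 + 0.0647 = 0.2117.
Amplification A = 1/(1 − 0.2117) = 1.269.
ΔT = 1.34 × 1.269 = 1.7 K.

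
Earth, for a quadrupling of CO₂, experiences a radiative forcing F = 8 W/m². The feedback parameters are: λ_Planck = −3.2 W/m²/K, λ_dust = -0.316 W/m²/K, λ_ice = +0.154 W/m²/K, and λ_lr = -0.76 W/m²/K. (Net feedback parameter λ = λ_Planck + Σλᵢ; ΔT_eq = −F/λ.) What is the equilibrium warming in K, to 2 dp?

1.94 K

Net feedback parameter λ = (−3.2) + (-0.316) + (+0.154) + (-0.76) = -4.122 W/m²/K.
ΔT = −F/λ = −8/(-4.122) = 1.94 K.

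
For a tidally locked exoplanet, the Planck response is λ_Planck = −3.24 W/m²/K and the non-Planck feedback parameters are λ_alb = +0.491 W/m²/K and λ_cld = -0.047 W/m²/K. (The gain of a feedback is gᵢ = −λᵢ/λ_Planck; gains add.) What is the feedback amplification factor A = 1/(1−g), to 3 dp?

1.159

Convert to gains: g_alb = 0.491/3.24 = 0.1515; g_cld = -0.047/3.24 = -0.01451.
Total gain g = 0.13699.
A = 1/(1 − 0.13699) = 1.159.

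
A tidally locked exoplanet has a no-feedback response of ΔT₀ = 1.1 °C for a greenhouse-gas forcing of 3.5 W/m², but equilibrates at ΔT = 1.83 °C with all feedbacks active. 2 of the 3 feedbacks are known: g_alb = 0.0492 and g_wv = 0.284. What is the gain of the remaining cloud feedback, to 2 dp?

Amplification A = ΔT/ΔT₀ = 1.83/1.1 = 1.664.
Total gain g = 1 − 1/A = 1 − 1/1.664 = 0.399.
Known gains sum to 0.0492 + 0.284 = 0.3332.
g_cld = 0.399 − 0.3332 = 0.07.

0.07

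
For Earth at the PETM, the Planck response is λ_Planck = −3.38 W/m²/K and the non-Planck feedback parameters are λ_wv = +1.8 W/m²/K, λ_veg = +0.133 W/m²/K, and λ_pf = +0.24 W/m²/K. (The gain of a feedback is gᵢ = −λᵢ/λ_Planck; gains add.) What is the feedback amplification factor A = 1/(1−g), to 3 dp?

Convert to gains: g_wv = 1.8/3.38 = 0.5325; g_veg = 0.133/3.38 = 0.03935; g_pf = 0.24/3.38 = 0.07101.
Total gain g = 0.64286.
A = 1/(1 − 0.64286) = 2.800.

2.800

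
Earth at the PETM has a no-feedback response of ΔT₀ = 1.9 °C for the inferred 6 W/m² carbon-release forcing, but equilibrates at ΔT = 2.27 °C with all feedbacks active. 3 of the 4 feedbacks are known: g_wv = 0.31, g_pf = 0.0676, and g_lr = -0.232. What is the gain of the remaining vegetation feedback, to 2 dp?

Amplification A = ΔT/ΔT₀ = 2.27/1.9 = 1.195.
Total gain g = 1 − 1/A = 1 − 1/1.195 = 0.1632.
Known gains sum to 0.31 + 0.0676 − 0.232 = 0.1456.
g_veg = 0.1632 − 0.1456 = 0.02.

0.02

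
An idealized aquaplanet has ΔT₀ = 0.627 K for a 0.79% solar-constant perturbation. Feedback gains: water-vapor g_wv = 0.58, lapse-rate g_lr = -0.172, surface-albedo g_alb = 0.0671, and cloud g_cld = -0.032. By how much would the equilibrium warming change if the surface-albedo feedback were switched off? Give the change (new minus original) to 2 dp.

-0.12 K

Original: g = 0.4431, ΔT = 0.627/(1−0.4431) = 1.1259 K.
Without surface-albedo: g' = 0.376, ΔT' = 0.627/(1−0.376) = 1.0048 K.
Change = 1.0048 − 1.1259 = -0.12 K.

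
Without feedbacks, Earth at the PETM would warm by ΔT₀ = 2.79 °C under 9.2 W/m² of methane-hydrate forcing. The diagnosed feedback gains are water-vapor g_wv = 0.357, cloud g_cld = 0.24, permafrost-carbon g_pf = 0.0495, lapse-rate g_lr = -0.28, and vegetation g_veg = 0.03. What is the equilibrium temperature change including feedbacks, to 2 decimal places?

Total gain g = 0.357 + 0.24 + 0.0495 − 0.28 + 0.03 = 0.3965.
Amplification A = 1/(1 − 0.3965) = 1.657.
ΔT = 2.79 × 1.657 = 4.62 °C.

4.62 °C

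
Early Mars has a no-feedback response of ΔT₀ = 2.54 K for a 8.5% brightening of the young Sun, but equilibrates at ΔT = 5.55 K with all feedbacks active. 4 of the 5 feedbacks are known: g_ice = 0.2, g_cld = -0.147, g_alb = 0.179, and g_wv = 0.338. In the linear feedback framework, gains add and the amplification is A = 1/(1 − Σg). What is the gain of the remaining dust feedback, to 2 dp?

-0.03

Amplification A = ΔT/ΔT₀ = 5.55/2.54 = 2.185.
Total gain g = 1 − 1/A = 1 − 1/2.185 = 0.5423.
Known gains sum to 0.2 − 0.147 + 0.179 + 0.338 = 0.57.
g_dust = 0.5423 − 0.57 = -0.03.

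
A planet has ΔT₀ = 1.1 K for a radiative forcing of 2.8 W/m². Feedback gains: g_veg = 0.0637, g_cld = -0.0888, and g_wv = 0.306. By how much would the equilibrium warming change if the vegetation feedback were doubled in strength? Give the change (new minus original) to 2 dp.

0.15 K

Original: g = 0.2809, ΔT = 1.1/(1−0.2809) = 1.5297 K.
With doubled vegetation: g' = 0.3446, ΔT' = 1.1/(1−0.3446) = 1.6784 K.
Change = 1.6784 − 1.5297 = 0.15 K.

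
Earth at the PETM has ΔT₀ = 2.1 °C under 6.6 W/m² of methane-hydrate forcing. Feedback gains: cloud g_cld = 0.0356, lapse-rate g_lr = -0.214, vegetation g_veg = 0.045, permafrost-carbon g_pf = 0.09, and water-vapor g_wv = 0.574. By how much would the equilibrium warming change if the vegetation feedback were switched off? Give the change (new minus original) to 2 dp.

-0.39 °C

Original: g = 0.5306, ΔT = 2.1/(1−0.5306) = 4.4738 °C.
Without vegetation: g' = 0.4856, ΔT' = 2.1/(1−0.4856) = 4.0824 °C.
Change = 4.0824 − 4.4738 = -0.39 °C.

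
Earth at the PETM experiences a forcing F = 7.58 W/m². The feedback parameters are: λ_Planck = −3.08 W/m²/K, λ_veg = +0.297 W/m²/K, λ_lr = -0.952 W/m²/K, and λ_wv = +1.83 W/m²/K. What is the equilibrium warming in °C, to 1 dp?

4.0 °C

Net feedback parameter λ = (−3.08) + (+0.297) + (-0.952) + (+1.83) = -1.905 W/m²/K.
ΔT = −F/λ = −7.58/(-1.905) = 4.0 °C.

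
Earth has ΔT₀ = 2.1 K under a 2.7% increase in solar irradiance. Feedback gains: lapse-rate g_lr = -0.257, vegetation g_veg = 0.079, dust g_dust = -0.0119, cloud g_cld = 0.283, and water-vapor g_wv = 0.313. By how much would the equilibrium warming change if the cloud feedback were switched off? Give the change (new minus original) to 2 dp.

-1.14 K

Original: g = 0.4061, ΔT = 2.1/(1−0.4061) = 3.5359 K.
Without cloud: g' = 0.1231, ΔT' = 2.1/(1−0.1231) = 2.3948 K.
Change = 2.3948 − 3.5359 = -1.14 K.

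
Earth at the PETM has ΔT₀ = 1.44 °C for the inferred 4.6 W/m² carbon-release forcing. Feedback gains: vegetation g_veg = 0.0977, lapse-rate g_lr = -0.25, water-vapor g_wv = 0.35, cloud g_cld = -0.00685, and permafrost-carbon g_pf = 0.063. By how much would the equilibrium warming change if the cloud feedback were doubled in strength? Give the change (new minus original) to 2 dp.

Original: g = 0.25385, ΔT = 1.44/(1−0.25385) = 1.9299 °C.
With doubled cloud: g' = 0.247, ΔT' = 1.44/(1−0.247) = 1.9124 °C.
Change = 1.9124 − 1.9299 = -0.02 °C.

-0.02 °C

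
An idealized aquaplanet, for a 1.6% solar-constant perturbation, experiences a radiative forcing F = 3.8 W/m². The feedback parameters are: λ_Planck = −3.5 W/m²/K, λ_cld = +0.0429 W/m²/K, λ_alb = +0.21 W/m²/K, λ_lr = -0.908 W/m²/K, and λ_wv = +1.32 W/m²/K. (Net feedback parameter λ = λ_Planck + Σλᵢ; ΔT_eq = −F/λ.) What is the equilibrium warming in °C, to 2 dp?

Net feedback parameter λ = (−3.5) + (+0.0429) + (+0.21) + (-0.908) + (+1.32) = -2.8351 W/m²/K.
ΔT = −F/λ = −3.8/(-2.8351) = 1.34 °C.

1.34 °C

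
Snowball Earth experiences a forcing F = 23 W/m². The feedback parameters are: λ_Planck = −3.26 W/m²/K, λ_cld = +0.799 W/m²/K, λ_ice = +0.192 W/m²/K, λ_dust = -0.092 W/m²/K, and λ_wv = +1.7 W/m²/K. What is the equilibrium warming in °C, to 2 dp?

Net feedback parameter λ = (−3.26) + (+0.799) + (+0.192) + (-0.092) + (+1.7) = -0.661 W/m²/K.
ΔT = −F/λ = −23/(-0.661) = 34.80 °C.

34.80 °C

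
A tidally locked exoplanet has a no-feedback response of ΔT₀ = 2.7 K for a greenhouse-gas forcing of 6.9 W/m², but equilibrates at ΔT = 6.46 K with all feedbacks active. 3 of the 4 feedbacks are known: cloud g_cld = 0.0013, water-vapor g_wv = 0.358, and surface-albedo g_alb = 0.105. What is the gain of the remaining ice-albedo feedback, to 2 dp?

0.12

Amplification A = ΔT/ΔT₀ = 6.46/2.7 = 2.393.
Total gain g = 1 − 1/A = 1 − 1/2.393 = 0.5821.
Known gains sum to 0.0013 + 0.358 + 0.105 = 0.4643.
g_ice = 0.5821 − 0.4643 = 0.12.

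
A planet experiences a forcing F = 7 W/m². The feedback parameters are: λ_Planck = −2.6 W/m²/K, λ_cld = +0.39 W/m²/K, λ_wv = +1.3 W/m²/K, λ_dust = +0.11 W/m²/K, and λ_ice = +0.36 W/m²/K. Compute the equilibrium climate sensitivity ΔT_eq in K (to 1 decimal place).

15.9 K

Net feedback parameter λ = (−2.6) + (+0.39) + (+1.3) + (+0.11) + (+0.36) = -0.44 W/m²/K.
ΔT = −F/λ = −7/(-0.44) = 15.9 K.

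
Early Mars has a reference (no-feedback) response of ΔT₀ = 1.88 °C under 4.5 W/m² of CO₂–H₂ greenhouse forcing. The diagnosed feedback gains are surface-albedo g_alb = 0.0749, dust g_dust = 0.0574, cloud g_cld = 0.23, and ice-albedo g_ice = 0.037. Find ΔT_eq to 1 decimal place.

Total gain g = 0.0749 + 0.0574 + 0.23 + 0.037 = 0.3993.
Amplification A = 1/(1 − 0.3993) = 1.665.
ΔT = 1.88 × 1.665 = 3.1 °C.

3.1 °C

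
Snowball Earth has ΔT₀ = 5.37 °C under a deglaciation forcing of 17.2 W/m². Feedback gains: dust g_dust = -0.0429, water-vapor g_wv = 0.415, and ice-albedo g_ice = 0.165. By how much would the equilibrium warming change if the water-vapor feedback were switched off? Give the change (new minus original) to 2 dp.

-5.48 °C

Original: g = 0.5371, ΔT = 5.37/(1−0.5371) = 11.6008 °C.
Without water-vapor: g' = 0.1221, ΔT' = 5.37/(1−0.1221) = 6.1169 °C.
Change = 6.1169 − 11.6008 = -5.48 °C.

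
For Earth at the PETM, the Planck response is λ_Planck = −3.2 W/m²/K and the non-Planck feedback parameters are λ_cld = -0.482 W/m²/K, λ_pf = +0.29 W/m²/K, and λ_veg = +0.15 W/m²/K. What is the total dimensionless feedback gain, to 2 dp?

-0.01

Convert to gains: g_cld = -0.482/3.2 = -0.1506; g_pf = 0.29/3.2 = 0.09062; g_veg = 0.15/3.2 = 0.04687.
Total gain g = -0.01311.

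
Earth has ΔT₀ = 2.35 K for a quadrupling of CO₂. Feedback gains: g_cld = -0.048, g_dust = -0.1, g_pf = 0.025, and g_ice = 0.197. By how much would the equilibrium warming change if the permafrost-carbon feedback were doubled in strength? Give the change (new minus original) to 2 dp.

0.07 K

Original: g = 0.074, ΔT = 2.35/(1−0.074) = 2.5378 K.
With doubled permafrost-carbon: g' = 0.099, ΔT' = 2.35/(1−0.099) = 2.6082 K.
Change = 2.6082 − 2.5378 = 0.07 K.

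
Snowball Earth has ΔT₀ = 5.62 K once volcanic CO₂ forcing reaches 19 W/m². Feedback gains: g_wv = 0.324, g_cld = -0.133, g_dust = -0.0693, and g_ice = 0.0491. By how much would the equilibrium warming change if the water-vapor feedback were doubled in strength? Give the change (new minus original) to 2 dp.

Original: g = 0.1708, ΔT = 5.62/(1−0.1708) = 6.7776 K.
With doubled water-vapor: g' = 0.4948, ΔT' = 5.62/(1−0.4948) = 11.1243 K.
Change = 11.1243 − 6.7776 = 4.35 K.

4.35 K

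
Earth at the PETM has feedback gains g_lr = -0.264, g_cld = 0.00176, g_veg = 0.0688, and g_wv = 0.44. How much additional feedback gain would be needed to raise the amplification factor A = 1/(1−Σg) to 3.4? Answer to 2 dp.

Current total gain = 0.24656.
Target gain for A = 3.4: g* = 1 − 1/3.4 = 0.7059.
Additional gain needed = 0.7059 − 0.24656 = 0.46.

0.46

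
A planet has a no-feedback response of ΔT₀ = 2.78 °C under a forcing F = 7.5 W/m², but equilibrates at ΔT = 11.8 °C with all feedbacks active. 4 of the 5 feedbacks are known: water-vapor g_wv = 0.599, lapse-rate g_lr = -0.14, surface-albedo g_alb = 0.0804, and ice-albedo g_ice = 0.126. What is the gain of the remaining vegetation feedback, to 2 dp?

Amplification A = ΔT/ΔT₀ = 11.8/2.78 = 4.245.
Total gain g = 1 − 1/A = 1 − 1/4.245 = 0.7644.
Known gains sum to 0.599 − 0.14 + 0.0804 + 0.126 = 0.6654.
g_veg = 0.7644 − 0.6654 = 0.10.

0.10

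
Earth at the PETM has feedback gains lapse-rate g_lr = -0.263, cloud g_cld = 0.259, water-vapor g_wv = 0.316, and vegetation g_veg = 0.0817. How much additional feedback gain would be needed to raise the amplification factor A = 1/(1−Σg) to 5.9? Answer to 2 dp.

Current total gain = 0.3937.
Target gain for A = 5.9: g* = 1 − 1/5.9 = 0.8305.
Additional gain needed = 0.8305 − 0.3937 = 0.44.

0.44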